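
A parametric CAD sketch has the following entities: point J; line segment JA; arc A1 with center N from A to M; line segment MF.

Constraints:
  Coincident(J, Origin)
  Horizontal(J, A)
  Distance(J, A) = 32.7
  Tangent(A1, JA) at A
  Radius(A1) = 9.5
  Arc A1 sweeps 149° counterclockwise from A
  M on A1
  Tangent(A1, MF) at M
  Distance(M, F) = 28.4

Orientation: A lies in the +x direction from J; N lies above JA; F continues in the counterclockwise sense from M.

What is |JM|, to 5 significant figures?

41.527

J is at the origin; JA is horizontal with |JA| = 32.7 and A on the +x side, so A = (32.700, 0.0000). A1 meets JA tangentially, so NA is at right angles to JA, so N = A + (0, 9.5) = (32.700, 9.5000). On A1, A sits at bearing -90° from N; a 149° counterclockwise sweep puts M at bearing 59°, so M = N + 9.5·(cos 59°, sin 59°) = (37.593, 17.643). Then |JM| = |M − J| = 41.527.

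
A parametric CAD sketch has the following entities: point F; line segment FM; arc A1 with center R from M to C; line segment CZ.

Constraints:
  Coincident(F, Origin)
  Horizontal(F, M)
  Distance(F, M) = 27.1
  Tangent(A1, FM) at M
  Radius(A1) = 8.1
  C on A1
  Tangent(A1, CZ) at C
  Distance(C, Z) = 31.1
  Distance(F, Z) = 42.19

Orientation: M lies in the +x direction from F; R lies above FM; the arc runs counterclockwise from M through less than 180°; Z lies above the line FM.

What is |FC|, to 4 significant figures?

36.13

F is at the origin; F and M share the same y with |FM| = 27.1 and M on the +x side, so M = (27.10, 0.000). Tangency of A1 to FM means the radius RM is perpendicular to FM, so R = M + (0, 8.1) = (27.10, 8.100). Since RC ⟂ CZ (tangency), |RZ| = √(8.1² + 31.1²) = 32.14 regardless of where C sits on A1. So Z lies on both circle(F, 42.19) and circle(R, 32.14); the above-FM intersection is Z = (17.01, 38.61). C is the foot of the tangent from Z: C = (33.90, 12.50).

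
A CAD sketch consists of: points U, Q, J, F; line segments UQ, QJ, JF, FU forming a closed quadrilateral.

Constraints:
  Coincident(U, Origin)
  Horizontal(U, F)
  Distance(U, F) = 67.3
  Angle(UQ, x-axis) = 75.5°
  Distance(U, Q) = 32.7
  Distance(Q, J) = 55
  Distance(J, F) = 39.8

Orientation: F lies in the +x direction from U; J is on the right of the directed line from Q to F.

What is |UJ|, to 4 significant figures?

36.55

Checks: |QJ| = 55.00 ✓; |JF| = 39.80 ✓.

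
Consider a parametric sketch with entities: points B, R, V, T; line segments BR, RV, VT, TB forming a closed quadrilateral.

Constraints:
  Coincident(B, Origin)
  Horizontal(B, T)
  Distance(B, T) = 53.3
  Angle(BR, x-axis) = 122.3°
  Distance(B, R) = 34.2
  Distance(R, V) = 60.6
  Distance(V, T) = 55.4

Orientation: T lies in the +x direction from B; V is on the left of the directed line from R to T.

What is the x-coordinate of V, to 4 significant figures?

37.31

B is at the origin; B and T share the same y with |BT| = 53.3 and T in +x, so T = (53.3, 0). BR runs at 122.3° with |BR| = 34.2, so R = (-18.27, 28.91). V is determined by |RV| = 60.6 and |VT| = 55.4 together: it lies at the intersection of circle(R, 60.6) and circle(T, 55.4). With |RT| = 77.19, the foot of the radical line on RT is 42.50 from R and the perpendicular offset is √(60.6² − 42.50²) = 43.20. Taking the left-of-RT solution: V = (37.31, 53.04).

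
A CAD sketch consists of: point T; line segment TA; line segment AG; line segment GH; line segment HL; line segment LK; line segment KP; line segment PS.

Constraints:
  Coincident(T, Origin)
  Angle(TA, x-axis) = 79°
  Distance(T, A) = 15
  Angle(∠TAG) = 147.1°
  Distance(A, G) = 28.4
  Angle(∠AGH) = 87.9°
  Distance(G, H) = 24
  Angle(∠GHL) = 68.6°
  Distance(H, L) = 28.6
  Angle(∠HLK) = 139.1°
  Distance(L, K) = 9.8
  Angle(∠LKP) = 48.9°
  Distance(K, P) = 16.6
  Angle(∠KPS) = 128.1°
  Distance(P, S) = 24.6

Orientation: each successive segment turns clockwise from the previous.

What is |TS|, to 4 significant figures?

41.83

∠LKP = 48.9° gives KP at 30.60° from the x-axis; with |KP| = 16.6, P = (17.81, 18.46). ∠KPS = 128.1° gives PS at -21.30° from the x-axis; with |PS| = 24.6, S = (40.73, 9.524). Then |TS| = |S − T| = 41.83.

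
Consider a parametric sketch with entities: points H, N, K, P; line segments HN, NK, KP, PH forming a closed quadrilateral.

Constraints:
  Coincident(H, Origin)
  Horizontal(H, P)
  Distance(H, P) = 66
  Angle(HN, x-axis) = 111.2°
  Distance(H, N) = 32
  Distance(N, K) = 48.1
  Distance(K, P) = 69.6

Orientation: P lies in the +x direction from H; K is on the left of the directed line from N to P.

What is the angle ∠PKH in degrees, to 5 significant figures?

58.978°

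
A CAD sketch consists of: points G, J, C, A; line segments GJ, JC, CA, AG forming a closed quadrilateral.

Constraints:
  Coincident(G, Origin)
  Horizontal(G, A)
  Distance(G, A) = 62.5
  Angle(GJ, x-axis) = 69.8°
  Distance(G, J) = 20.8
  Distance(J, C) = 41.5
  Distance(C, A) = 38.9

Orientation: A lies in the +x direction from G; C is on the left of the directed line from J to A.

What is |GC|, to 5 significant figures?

57.572

Checks: G = (0.00, 0.00) ✓; |JC| = 41.50 ✓; |CA| = 38.90 ✓.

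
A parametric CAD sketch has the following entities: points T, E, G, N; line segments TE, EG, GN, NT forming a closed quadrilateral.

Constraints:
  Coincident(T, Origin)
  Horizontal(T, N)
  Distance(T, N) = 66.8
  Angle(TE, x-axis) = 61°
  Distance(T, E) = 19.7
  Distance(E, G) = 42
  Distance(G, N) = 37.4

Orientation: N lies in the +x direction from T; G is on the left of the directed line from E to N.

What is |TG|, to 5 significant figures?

58.570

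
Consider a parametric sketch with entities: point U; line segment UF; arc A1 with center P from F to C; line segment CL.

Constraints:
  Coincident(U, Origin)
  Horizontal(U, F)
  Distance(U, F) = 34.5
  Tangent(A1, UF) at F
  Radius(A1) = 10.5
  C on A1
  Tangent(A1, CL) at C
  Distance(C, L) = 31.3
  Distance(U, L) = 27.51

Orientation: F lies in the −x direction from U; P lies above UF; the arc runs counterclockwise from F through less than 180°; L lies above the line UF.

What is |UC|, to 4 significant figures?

26.89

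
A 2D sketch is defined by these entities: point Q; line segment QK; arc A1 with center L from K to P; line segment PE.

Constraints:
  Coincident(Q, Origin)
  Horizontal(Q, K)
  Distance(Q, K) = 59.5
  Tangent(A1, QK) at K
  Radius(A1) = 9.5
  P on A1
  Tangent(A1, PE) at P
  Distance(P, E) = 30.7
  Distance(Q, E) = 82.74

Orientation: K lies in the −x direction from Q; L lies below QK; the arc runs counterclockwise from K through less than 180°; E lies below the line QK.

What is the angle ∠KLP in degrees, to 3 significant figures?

82.0°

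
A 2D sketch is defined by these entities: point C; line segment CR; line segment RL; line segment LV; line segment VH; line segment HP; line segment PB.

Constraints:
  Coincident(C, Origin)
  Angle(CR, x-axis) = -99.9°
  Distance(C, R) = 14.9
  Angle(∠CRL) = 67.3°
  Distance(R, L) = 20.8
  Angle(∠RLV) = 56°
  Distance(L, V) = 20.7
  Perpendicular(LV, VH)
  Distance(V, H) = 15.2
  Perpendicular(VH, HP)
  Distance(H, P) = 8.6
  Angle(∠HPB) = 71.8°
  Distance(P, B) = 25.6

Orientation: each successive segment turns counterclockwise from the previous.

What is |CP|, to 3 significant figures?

13.0

C is at the origin; CR runs at -99.9° with length 14.9, so R = (-2.56, -14.7). ∠CRL = 67.3° gives RL at 12.8° from the x-axis; with |RL| = 20.8, L = (17.7, -10.1). ∠RLV = 56.0° gives LV at 137° from the x-axis; with |LV| = 20.7, V = (2.63, 4.10). The perpendicularity gives VH at right angles to LV, so VH runs at -133°; with |VH| = 15.2, H = (-7.77, -6.98). The perpendicularity gives HP at right angles to VH, so HP runs at -43.2°; with |HP| = 8.6, P = (-1.50, -12.9). Then |CP| = |P − C| = 13.0.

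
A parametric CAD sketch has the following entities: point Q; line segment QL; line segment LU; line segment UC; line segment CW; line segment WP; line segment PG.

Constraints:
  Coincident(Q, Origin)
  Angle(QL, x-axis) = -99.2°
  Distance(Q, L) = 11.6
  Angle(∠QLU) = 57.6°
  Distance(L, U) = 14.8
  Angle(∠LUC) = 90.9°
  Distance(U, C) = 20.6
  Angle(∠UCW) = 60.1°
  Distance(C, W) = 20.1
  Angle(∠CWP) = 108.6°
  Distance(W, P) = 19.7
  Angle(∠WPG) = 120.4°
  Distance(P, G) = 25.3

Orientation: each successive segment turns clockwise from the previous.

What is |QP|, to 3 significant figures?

19.0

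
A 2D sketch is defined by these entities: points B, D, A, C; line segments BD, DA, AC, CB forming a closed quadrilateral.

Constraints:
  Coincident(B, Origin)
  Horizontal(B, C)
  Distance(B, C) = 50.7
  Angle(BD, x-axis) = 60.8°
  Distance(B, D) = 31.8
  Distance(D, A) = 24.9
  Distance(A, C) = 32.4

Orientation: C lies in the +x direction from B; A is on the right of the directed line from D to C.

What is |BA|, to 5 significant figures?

18.690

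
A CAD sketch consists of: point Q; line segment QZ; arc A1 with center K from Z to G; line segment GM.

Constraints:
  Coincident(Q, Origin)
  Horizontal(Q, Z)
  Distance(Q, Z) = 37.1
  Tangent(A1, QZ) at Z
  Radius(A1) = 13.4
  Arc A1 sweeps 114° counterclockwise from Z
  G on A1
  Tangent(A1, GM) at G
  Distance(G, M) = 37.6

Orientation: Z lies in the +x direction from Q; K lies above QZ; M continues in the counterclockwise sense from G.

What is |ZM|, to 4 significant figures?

53.29

On A1, Z sits at bearing -90° from K; a 114° counterclockwise sweep puts G at bearing 24°, so G = K + 13.4·(cos 24°, sin 24°) = (49.34, 18.85). Tangency of A1 to GM means the radius KG is perpendicular to GM, so GM runs along (−sin 24°, cos 24°); with |GM| = 37.6, M = (34.05, 53.20). Then |ZM| = |M − Z| = 53.29.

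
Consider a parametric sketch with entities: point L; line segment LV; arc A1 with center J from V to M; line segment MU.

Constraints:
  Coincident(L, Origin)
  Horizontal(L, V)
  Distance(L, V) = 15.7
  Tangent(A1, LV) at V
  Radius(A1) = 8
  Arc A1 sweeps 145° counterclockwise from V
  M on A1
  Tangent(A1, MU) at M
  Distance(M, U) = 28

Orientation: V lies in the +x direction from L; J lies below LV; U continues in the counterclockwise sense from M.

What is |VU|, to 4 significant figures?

35.69

On A1, V sits at bearing 90° from J; a 145° counterclockwise sweep puts M at bearing 235°, so M = J + 8.0·(cos 235°, sin 235°) = (11.11, -14.55). The tangent condition forces JM to be normal to MU, so MU runs along (−sin 235°, cos 235°); with |MU| = 28.0, U = (34.05, -30.61). Then |VU| = |U − V| = 35.69.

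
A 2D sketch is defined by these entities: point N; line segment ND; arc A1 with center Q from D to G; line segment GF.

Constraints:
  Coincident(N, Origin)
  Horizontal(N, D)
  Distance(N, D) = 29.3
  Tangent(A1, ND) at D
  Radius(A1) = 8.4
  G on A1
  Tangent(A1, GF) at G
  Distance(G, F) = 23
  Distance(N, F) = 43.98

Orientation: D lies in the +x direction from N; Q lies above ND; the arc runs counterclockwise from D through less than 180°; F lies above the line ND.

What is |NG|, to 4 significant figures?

38.86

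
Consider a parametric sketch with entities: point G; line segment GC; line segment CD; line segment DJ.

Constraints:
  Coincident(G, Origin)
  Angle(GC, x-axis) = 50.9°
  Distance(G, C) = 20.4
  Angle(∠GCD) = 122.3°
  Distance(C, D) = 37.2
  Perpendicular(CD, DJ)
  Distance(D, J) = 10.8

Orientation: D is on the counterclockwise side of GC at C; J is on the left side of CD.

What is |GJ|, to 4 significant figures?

48.53

∠GCD = 122.3°, so CD runs at 50.9° + (180° − 122.3°) = 108.6° from the x-axis; with |CD| = 37.2, D = C + 37.2·(cos 108.6°, sin 108.6°) = (1.001, 51.09). CD is perpendicular to DJ; with |DJ| = 10.8 on the left of CD, J = D + 10.8·(-0.9478, -0.3190) = (-9.235, 47.64). Then |GJ| = |J − G| = 48.53.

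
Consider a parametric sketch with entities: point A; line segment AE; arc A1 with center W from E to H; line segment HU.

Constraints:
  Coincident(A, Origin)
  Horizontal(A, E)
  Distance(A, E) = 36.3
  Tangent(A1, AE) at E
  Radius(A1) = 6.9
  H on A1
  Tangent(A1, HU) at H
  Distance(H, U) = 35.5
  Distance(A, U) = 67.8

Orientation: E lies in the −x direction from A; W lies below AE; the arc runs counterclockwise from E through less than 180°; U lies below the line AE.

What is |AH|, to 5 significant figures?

42.783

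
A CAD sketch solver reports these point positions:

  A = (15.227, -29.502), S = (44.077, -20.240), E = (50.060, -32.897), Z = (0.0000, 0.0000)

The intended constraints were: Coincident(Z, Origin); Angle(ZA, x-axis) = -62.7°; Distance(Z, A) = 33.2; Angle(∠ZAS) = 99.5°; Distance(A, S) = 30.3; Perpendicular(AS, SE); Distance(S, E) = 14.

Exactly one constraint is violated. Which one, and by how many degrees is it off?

Perpendicular(AS, SE) — off by 7.50°.

Z = (0.00, 0.00) ✓; ZA at -62.70° ✓; |ZA| = 33.20 ✓; ∠ZAS = 99.50° ✓; |AS| = 30.30 ✓; ∠(AS, SE) = 82.50° ✗; |SE| = 14.00 ✓.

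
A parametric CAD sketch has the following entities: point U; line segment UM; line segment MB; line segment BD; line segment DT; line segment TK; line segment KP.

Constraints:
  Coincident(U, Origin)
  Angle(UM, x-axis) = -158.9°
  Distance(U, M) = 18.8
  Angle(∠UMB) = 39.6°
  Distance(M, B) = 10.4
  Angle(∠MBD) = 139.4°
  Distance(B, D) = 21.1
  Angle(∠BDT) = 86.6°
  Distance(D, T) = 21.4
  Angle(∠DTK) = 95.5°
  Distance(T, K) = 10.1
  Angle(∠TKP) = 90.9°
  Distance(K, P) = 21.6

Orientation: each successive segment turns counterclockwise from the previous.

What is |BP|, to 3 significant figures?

8.61

U is at the origin; UM runs at -158.9° with length 18.8, so M = (-17.5, -6.77). ∠UMB = 39.6° gives MB at -18.5° from the x-axis; with |MB| = 10.4, B = (-7.68, -10.1). ∠MBD = 139.4° gives BD at 22.1° from the x-axis; with |BD| = 21.1, D = (11.9, -2.13). ∠BDT = 86.6° gives DT at 116° from the x-axis; with |DT| = 21.4, T = (2.66, 17.2). ∠DTK = 95.5° gives TK at -160° from the x-axis; with |TK| = 10.1, K = (-6.83, 13.7). ∠TKP = 90.9° gives KP at -70.9° from the x-axis; with |KP| = 21.6, P = (0.237, -6.68). Then |BP| = |P − B| = 8.61.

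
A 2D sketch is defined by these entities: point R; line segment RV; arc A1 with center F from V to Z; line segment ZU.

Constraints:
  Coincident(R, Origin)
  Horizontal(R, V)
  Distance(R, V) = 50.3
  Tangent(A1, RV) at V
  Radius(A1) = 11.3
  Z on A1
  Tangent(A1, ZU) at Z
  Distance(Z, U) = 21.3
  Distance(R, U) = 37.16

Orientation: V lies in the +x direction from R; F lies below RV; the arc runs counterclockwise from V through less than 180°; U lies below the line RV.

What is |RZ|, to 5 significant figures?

41.153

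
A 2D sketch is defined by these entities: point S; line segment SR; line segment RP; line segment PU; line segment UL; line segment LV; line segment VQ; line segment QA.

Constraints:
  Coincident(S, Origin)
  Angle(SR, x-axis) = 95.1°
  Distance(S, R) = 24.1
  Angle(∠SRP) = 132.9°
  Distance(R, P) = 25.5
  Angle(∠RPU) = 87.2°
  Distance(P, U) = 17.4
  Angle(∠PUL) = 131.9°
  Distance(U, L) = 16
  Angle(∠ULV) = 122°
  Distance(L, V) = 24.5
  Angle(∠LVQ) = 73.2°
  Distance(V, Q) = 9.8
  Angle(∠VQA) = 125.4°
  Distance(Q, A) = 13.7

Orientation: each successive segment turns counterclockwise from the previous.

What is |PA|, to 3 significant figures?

20.6

∠LVQ = 73.2° gives VQ at 87.9° from the x-axis; with |VQ| = 9.8, Q = (-5.11, 11.7). ∠VQA = 125.4° gives QA at 142° from the x-axis; with |QA| = 13.7, A = (-16.0, 20.0). Then |PA| = |A − P| = 20.6.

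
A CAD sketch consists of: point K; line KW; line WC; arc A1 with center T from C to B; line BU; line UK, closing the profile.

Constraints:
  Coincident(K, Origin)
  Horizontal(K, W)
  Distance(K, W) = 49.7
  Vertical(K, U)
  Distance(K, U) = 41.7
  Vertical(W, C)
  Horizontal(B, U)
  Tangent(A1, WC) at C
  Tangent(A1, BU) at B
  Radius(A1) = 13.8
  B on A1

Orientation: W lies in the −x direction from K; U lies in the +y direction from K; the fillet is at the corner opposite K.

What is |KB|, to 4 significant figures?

55.02

K is at the origin; KW is horizontal with |KW| = 49.7 and W on the −x side, so W = (-49.70, 0.000). KU is vertical with |KU| = 41.7 and U on the +y side, so U = (0.000, 41.70). The virtual corner opposite K is at (-49.70, 41.70). Since A1 is tangent to WC there, TC ⟂ WC and since A1 is tangent to BU there, TB ⟂ BU, with radius 13.8, so the center T sits 13.8 in from both sides at T = (-35.90, 27.90). That places the tangent points at C = (-49.70, 27.90) on WC and B = (-35.90, 41.70) on BU. Then |KB| = |B − K| = 55.02.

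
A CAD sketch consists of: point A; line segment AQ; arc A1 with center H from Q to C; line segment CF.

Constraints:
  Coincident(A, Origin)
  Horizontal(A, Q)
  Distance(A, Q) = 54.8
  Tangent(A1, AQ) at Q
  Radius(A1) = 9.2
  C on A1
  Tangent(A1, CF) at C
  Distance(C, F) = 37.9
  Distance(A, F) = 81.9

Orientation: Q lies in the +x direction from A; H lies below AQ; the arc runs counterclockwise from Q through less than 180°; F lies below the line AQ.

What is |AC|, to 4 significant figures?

49.19

Checks: A = (0.00, 0.00) ✓; |HC| = 9.200 ✓; ∠(HC, CF) = 90.00° ✓; |CF| = 37.90 ✓; |AF| = 81.90 ✓.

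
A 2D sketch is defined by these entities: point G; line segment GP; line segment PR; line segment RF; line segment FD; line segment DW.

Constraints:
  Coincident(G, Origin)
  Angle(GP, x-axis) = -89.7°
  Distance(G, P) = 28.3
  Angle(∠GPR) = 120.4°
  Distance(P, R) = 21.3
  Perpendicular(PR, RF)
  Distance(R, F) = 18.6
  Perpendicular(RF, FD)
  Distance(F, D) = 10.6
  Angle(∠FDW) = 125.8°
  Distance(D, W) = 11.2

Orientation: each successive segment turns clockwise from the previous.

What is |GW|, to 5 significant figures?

23.726

G is at the origin; GP runs at -89.7° with length 28.3, so P = (0.14818, -28.300). ∠GPR = 120.4° gives PR at -149.30° from the x-axis; with |PR| = 21.3, R = (-18.167, -39.174). PR is perpendicular to RF, so RF runs at 120.70°; with |RF| = 18.6, F = (-27.663, -23.181). RF is perpendicular to FD, so FD runs at 30.700°; with |FD| = 10.6, D = (-18.548, -17.769). ∠FDW = 125.8° gives DW at -23.500° from the x-axis; with |DW| = 11.2, W = (-8.2773, -22.235). Then |GW| = |W − G| = 23.726.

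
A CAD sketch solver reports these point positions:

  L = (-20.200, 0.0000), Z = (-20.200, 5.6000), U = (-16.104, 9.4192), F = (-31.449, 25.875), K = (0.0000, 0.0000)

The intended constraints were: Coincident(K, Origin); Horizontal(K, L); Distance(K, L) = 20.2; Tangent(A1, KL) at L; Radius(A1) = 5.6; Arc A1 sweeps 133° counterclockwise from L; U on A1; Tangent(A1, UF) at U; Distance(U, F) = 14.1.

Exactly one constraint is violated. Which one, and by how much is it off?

Distance(U, F) = 14.1 — off by 8.40.

K = (0.00, 0.00) ✓; K.y = 0.00, L.y = 0.00 ✓; |KL| = 20.20 ✓; ∠(ZL, LK) = 90.00° ✓; |ZL| = 5.600 ✓; bearing(Z→U) − bearing(Z→L) = 133.0° ✓; |ZU| = 5.600 ✓; ∠(ZU, UF) = 90.00° ✓; |UF| = 22.50 ✗.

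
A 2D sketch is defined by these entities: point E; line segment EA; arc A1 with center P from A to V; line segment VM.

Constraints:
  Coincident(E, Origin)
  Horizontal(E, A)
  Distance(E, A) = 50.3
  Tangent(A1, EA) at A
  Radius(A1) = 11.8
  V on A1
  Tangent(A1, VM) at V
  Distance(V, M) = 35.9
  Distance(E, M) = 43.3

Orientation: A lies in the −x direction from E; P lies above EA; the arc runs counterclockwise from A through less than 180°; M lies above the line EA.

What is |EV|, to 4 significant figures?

40.49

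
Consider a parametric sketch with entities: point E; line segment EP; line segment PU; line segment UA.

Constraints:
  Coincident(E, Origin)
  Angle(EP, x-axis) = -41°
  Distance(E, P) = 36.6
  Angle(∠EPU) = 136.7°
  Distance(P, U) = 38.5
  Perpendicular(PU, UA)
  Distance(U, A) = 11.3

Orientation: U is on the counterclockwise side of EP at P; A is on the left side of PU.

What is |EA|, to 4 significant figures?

66.58

∠EPU = 136.7°, so PU runs at -41.0° + (180° − 136.7°) = 2.300° from the x-axis; with |PU| = 38.5, U = P + 38.5·(cos 2.300°, sin 2.300°) = (66.09, -22.47). The perpendicularity gives UA at right angles to PU; with |UA| = 11.3 on the left of PU, A = U + 11.3·(-0.04013, 0.9992) = (65.64, -11.18). Then |EA| = |A − E| = 66.58.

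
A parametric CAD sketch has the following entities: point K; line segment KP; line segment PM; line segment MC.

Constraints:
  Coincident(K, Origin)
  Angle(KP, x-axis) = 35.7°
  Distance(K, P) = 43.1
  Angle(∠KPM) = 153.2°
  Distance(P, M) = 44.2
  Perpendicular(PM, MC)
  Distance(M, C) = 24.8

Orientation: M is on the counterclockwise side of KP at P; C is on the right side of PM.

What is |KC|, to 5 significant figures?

93.760

K is at the origin; KP runs at 35.7° with length 43.1, so P = 43.1·(cos 35.7°, sin 35.7°) = (35.001, 25.151). ∠KPM = 153.2°, so PM runs at 35.7° + (180° − 153.2°) = 62.500° from the x-axis; with |PM| = 44.2, M = P + 44.2·(cos 62.500°, sin 62.500°) = (55.410, 64.357). PM ⟂ MC; with |MC| = 24.8 on the right of PM, C = M + 24.8·(0.88701, -0.46175) = (77.408, 52.905). Then |KC| = |C − K| = 93.760.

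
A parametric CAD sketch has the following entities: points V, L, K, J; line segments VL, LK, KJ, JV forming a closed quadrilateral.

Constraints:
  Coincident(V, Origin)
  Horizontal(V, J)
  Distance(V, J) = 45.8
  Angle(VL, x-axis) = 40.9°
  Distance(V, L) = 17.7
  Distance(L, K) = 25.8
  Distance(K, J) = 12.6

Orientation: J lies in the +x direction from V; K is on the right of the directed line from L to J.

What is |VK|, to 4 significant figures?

34.12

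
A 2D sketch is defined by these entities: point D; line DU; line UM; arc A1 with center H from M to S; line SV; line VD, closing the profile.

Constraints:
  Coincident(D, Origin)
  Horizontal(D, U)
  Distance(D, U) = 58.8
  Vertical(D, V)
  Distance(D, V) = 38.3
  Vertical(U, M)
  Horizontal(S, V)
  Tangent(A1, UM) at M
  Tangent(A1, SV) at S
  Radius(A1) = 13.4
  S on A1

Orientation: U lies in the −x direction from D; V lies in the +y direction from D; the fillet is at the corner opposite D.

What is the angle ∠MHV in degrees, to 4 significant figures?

163.6°

The virtual corner opposite D is at (-58.80, 38.30). A1 meets UM tangentially, so HM is at right angles to UM and the tangent condition forces HS to be normal to SV, with radius 13.4, so the center H sits 13.4 in from both sides at H = (-45.40, 24.90). That places the tangent points at M = (-58.80, 24.90) on UM and S = (-45.40, 38.30) on SV. Then cos ∠MHV = HM·HV / (|HM||HV|), giving 163.6°.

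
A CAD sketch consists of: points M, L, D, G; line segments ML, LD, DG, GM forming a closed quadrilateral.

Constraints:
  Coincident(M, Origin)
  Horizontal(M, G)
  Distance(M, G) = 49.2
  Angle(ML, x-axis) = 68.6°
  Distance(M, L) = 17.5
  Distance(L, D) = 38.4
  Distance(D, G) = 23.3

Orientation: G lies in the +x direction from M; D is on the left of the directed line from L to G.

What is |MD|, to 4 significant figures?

49.75

Checks: |MG| = 49.20 ✓; |ML| = 17.50 ✓; |LD| = 38.40 ✓; |DG| = 23.30 ✓.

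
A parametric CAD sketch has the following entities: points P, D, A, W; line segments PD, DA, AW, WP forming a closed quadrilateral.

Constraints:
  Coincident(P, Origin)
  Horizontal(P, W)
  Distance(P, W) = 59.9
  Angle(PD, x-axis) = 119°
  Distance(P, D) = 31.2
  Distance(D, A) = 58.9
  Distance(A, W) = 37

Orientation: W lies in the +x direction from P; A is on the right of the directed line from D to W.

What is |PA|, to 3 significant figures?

30.0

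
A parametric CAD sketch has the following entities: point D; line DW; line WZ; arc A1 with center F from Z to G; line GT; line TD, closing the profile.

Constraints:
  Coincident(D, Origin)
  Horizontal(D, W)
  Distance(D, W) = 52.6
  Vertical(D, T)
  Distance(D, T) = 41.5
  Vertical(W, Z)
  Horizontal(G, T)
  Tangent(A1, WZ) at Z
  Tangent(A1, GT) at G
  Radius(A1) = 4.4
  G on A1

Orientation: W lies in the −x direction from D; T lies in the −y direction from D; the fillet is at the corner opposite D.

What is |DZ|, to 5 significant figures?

64.367

D is at the origin; DW is horizontal with |DW| = 52.6 and W on the −x side, so W = (-52.600, 0.0000). DT is vertical with |DT| = 41.5 and T on the −y side, so T = (0.0000, -41.500). The virtual corner opposite D is at (-52.600, -41.500). Since A1 is tangent to WZ there, FZ ⟂ WZ and the tangent condition forces FG to be normal to GT, with radius 4.4, so the center F sits 4.4 in from both sides at F = (-48.200, -37.100). That places the tangent points at Z = (-52.600, -37.100) on WZ and G = (-48.200, -41.500) on GT. Then |DZ| = |Z − D| = 64.367.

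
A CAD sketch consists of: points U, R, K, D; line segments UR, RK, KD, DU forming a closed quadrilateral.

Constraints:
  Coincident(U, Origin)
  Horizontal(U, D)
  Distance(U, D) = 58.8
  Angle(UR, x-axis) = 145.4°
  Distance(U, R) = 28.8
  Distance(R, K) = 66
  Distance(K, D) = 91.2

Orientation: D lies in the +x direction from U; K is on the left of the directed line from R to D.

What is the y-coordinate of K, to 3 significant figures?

74.9

U is at the origin; U and D share the same y with |UD| = 58.8 and D in +x, so D = (58.8, 0). UR runs at 145.4° with |UR| = 28.8, so R = (-23.7, 16.4). K is determined by |RK| = 66.0 and |KD| = 91.2 together: it lies at the intersection of circle(R, 66.0) and circle(D, 91.2). With |RD| = 84.1, the foot of the radical line on RD is 18.5 from R and the perpendicular offset is √(66.0² − 18.5²) = 63.4. Taking the left-of-RD solution: K = (6.77, 74.9).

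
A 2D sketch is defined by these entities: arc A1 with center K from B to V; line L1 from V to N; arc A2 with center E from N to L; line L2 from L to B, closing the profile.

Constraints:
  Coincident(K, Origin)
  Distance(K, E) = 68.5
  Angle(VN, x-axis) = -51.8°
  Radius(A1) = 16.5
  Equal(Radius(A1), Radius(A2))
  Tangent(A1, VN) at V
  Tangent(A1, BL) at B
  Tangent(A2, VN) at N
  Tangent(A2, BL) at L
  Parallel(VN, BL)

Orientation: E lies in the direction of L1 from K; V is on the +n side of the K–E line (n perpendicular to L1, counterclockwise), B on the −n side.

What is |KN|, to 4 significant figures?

70.46

The slot axis is L1's direction at -51.8°, so u = (cos -51.8°, sin -51.8°) = (0.6184, -0.7859) and n = (−sin -51.8°, cos -51.8°) = (0.7859, 0.6184). K is at the origin and E lies 68.5 along u from K, so E = 68.5·u = (42.36, -53.83). Tangency of A1 to both parallel lines with radius 16.5 puts V and B at K ± 16.5·n: V = (12.97, 10.20), B = (-12.97, -10.20). Equal radii place N and L the same way about E: N = E + 16.5·n = (55.33, -43.63), L = E − 16.5·n = (29.39, -64.03). Then |KN| = |N − K| = 70.46.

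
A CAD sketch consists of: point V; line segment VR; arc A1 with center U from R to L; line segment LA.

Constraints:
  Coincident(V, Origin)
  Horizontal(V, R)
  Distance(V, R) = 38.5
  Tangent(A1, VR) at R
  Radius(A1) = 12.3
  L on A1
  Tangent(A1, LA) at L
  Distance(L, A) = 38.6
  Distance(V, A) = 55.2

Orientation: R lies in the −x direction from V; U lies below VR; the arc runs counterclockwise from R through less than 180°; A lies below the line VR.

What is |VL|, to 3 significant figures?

52.0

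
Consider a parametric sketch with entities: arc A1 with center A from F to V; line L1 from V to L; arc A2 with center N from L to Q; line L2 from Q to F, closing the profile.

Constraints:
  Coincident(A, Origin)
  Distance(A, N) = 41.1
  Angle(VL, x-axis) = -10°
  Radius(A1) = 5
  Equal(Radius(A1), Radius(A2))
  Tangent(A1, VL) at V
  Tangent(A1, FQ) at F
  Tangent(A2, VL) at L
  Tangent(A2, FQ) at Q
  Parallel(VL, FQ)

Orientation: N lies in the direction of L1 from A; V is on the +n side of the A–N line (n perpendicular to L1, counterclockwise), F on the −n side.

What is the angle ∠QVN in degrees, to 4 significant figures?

6.739°

The slot axis is L1's direction at -10.0°, so u = (cos -10.0°, sin -10.0°) = (0.9848, -0.1736) and n = (−sin -10.0°, cos -10.0°) = (0.1736, 0.9848). A is at the origin and N lies 41.1 along u from A, so N = 41.1·u = (40.48, -7.137). Tangency of A1 to both parallel lines with radius 5.0 puts V and F at A ± 5.0·n: V = (0.8682, 4.924), F = (-0.8682, -4.924). Equal radii place L and Q the same way about N: L = N + 5.0·n = (41.34, -2.213), Q = N − 5.0·n = (39.61, -12.06). Then cos ∠QVN = VQ·VN / (|VQ||VN|), giving 6.739°.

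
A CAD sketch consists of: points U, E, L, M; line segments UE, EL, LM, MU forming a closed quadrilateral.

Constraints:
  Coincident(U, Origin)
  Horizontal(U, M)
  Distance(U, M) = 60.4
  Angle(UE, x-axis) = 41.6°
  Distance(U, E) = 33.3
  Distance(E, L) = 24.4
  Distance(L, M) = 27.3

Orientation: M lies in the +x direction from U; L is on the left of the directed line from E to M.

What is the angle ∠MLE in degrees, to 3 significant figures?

108°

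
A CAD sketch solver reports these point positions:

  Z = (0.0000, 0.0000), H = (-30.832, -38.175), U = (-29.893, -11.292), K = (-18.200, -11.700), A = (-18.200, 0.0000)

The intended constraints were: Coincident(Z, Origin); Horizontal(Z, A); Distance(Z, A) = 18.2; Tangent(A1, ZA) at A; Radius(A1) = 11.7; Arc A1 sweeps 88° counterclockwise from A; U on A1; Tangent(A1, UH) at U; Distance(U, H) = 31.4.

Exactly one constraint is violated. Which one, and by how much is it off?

Distance(U, H) = 31.4 — off by 4.50.

Z = (0.00, 0.00) ✓; Z.y = 0.00, A.y = 0.00 ✓; |ZA| = 18.20 ✓; ∠(KA, AZ) = 90.00° ✓; |KA| = 11.70 ✓; bearing(K→U) − bearing(K→A) = 88.00° ✓; |KU| = 11.70 ✓; ∠(KU, UH) = 90.00° ✓; |UH| = 26.90 ✗.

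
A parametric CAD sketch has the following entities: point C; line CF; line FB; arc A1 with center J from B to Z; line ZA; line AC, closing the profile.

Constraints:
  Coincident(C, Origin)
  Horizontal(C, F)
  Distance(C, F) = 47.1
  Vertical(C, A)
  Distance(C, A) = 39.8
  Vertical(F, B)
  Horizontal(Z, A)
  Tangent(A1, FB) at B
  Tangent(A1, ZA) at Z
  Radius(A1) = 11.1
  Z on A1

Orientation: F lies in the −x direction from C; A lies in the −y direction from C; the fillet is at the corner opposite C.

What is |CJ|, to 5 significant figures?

46.040

C is at the origin; C and F share the same y with |CF| = 47.1 and F on the −x side, so F = (-47.100, 0.0000). C and A share the same x with |CA| = 39.8 and A on the −y side, so A = (0.0000, -39.800). The virtual corner opposite C is at (-47.100, -39.800). Tangency of A1 to FB means the radius JB is perpendicular to FB and tangency of A1 to ZA means the radius JZ is perpendicular to ZA, with radius 11.1, so the center J sits 11.1 in from both sides at J = (-36.000, -28.700). Then |CJ| = |J − C| = 46.040.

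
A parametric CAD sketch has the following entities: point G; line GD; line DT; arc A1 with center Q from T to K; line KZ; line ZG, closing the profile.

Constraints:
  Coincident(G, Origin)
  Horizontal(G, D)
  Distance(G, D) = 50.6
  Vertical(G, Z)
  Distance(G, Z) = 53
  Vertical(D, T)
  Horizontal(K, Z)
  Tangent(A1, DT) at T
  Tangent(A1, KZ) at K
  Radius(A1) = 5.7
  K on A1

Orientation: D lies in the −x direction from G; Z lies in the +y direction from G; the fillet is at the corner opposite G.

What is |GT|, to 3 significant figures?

69.3

G is at the origin; GD is horizontal with |GD| = 50.6 and D on the −x side, so D = (-50.6, 0.00). G and Z share the same x with |GZ| = 53.0 and Z on the +y side, so Z = (0.00, 53.0). The virtual corner opposite G is at (-50.6, 53.0). Since A1 is tangent to DT there, QT ⟂ DT and the tangent condition forces QK to be normal to KZ, with radius 5.7, so the center Q sits 5.7 in from both sides at Q = (-44.9, 47.3). That places the tangent points at T = (-50.6, 47.3) on DT and K = (-44.9, 53.0) on KZ. Then |GT| = |T − G| = 69.3.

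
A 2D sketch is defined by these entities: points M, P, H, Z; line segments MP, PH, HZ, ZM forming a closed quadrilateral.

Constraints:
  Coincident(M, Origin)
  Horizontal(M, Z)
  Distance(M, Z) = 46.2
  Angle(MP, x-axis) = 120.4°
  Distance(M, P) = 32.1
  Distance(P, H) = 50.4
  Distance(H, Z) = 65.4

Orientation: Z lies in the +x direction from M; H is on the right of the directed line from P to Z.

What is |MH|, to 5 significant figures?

27.283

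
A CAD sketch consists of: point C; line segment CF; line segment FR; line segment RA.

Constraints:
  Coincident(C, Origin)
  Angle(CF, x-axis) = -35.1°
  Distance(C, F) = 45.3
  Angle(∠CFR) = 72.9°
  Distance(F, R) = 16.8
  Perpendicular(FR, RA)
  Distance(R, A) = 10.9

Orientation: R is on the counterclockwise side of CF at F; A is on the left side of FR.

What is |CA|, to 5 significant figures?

32.584

∠CFR = 72.9°, so FR runs at -35.1° + (180° − 72.9°) = 72.000° from the x-axis; with |FR| = 16.8, R = F + 16.8·(cos 72.000°, sin 72.000°) = (42.254, -10.070). FR ⟂ RA; with |RA| = 10.9 on the left of FR, A = R + 10.9·(-0.95106, 0.30902) = (31.887, -6.7017). Then |CA| = |A − C| = 32.584.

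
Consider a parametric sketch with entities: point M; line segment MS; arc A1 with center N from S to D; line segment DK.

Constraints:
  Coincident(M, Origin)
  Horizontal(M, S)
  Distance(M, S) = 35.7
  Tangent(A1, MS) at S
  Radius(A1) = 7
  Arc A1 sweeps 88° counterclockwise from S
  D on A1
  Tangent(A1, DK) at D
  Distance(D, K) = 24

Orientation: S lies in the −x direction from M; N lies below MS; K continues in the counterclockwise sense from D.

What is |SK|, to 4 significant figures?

31.72

M is at the origin; M and S share the same y with |MS| = 35.7 and S on the −x side, so S = (-35.70, 0.000). The tangent condition forces NS to be normal to MS, so N = S + (0, -7) = (-35.70, -7.000). On A1, S sits at bearing 90° from N; an 88° counterclockwise sweep puts D at bearing 178°, so D = N + 7.0·(cos 178°, sin 178°) = (-42.70, -6.756). A1 meets DK tangentially, so ND is at right angles to DK, so DK runs along (−sin 178°, cos 178°); with |DK| = 24.0, K = (-43.53, -30.74). Then |SK| = |K − S| = 31.72.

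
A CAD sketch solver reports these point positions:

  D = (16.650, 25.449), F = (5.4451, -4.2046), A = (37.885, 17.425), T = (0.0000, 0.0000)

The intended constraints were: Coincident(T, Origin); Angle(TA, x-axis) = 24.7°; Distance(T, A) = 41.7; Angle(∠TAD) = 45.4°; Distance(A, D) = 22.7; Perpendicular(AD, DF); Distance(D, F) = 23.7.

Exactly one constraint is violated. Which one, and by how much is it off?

Distance(D, F) = 23.7 — off by 8.00.

T = (0.00, 0.00) ✓; TA at 24.70° ✓; |TA| = 41.70 ✓; ∠TAD = 45.40° ✓; |AD| = 22.70 ✓; ∠(AD, DF) = 90.00° ✓; |DF| = 31.70 ✗.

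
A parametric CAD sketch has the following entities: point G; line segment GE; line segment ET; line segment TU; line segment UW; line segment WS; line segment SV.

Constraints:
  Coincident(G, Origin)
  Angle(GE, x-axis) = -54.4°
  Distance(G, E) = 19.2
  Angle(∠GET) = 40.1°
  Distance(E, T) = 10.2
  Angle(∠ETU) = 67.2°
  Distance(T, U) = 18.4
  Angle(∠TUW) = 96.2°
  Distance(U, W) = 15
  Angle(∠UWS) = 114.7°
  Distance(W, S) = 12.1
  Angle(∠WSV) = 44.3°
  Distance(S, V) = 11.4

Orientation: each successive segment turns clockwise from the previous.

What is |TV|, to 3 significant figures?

16.1

G is at the origin; GE runs at -54.4° with length 19.2, so E = (11.2, -15.6). ∠GET = 40.1° gives ET at 166° from the x-axis; with |ET| = 10.2, T = (1.29, -13.1). ∠ETU = 67.2° gives TU at 52.9° from the x-axis; with |TU| = 18.4, U = (12.4, 1.58). ∠TUW = 96.2° gives UW at -30.9° from the x-axis; with |UW| = 15.0, W = (25.3, -6.12). ∠UWS = 114.7° gives WS at -96.2° from the x-axis; with |WS| = 12.1, S = (24.0, -18.1). ∠WSV = 44.3° gives SV at 128° from the x-axis; with |SV| = 11.4, V = (16.9, -9.18). Then |TV| = |V − T| = 16.1.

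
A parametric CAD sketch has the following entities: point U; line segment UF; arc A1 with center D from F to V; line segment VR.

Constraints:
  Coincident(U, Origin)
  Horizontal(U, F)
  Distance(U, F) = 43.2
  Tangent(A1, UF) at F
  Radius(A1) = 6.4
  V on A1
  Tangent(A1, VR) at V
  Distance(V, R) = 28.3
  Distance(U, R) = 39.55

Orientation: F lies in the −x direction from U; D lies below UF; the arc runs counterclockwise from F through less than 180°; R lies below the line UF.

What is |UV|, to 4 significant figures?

48.71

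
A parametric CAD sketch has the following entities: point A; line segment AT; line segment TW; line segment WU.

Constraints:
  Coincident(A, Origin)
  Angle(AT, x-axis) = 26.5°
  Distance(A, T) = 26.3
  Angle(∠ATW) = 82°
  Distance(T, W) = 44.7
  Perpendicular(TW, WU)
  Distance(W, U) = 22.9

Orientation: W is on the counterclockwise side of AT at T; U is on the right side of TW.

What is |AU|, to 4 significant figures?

63.87

A is at the origin; AT runs at 26.5° with length 26.3, so T = 26.3·(cos 26.5°, sin 26.5°) = (23.54, 11.74). ∠ATW = 82.0°, so TW runs at 26.5° + (180° − 82.0°) = 124.5° from the x-axis; with |TW| = 44.7, W = T + 44.7·(cos 124.5°, sin 124.5°) = (-1.782, 48.57). The perpendicularity gives WU at right angles to TW; with |WU| = 22.9 on the right of TW, U = W + 22.9·(0.8241, 0.5664) = (17.09, 61.54). Then |AU| = |U − A| = 63.87.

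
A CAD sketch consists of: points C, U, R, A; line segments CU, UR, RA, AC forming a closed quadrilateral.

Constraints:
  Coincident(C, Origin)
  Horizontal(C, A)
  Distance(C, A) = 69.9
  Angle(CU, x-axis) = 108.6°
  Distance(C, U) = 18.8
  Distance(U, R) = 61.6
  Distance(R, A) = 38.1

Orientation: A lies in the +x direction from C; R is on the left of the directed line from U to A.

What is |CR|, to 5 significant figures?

63.437

Checks: |UR| = 61.60 ✓; |RA| = 38.10 ✓.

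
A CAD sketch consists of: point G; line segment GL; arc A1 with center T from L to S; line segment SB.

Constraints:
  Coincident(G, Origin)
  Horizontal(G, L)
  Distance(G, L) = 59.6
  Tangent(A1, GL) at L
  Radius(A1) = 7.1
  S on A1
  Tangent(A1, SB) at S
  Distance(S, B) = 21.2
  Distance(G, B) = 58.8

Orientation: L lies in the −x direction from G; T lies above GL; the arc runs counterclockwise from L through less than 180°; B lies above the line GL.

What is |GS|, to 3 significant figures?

52.9

G is at the origin; G and L share the same y with |GL| = 59.6 and L on the −x side, so L = (-59.6, 0.00). The tangent condition forces TL to be normal to GL, so T = L + (0, 7.1) = (-59.6, 7.10). Since TS ⟂ SB (tangency), |TB| = √(7.1² + 21.2²) = 22.4 regardless of where S sits on A1. So B lies on both circle(G, 58.8) and circle(T, 22.4); the above-GL intersection is B = (-51.7, 28.0). S is the foot of the tangent from B: S = (-52.5, 6.83).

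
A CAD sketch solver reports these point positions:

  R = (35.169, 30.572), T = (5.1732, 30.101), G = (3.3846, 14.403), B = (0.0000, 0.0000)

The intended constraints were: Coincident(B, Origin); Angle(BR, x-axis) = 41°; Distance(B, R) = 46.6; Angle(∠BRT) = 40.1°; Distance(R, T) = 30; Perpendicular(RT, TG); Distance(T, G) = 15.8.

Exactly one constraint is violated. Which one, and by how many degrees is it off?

Perpendicular(RT, TG) — off by 7.40°.

B = (0.00, 0.00) ✓; BR at 41.00° ✓; |BR| = 46.60 ✓; ∠BRT = 40.10° ✓; |RT| = 30.00 ✓; ∠(RT, TG) = 82.60° ✗; |TG| = 15.80 ✓.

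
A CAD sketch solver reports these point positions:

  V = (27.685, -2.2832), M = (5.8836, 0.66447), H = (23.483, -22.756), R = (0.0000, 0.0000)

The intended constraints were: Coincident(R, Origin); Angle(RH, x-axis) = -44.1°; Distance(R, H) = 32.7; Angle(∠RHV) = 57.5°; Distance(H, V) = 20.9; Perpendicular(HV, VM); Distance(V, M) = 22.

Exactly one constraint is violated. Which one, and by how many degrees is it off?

Perpendicular(HV, VM) — off by 3.90°.

R = (0.00, 0.00) ✓; RH at -44.10° ✓; |RH| = 32.70 ✓; ∠RHV = 57.50° ✓; |HV| = 20.90 ✓; ∠(HV, VM) = 93.90° ✗; |VM| = 22.00 ✓.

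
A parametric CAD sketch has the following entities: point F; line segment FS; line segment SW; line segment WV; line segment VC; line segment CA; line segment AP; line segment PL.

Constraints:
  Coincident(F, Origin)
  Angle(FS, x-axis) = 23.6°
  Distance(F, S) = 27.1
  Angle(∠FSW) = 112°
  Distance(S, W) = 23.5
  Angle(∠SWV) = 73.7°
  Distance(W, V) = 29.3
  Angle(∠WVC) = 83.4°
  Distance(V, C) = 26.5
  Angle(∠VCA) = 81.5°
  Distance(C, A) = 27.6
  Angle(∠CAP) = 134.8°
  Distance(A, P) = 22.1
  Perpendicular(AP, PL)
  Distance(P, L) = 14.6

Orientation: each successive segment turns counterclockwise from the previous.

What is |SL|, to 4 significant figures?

30.31

F is at the origin; FS runs at 23.6° with length 27.1, so S = (24.83, 10.85). ∠FSW = 112.0° gives SW at 91.60° from the x-axis; with |SW| = 23.5, W = (24.18, 34.34). ∠SWV = 73.7° gives WV at -162.1° from the x-axis; with |WV| = 29.3, V = (-3.704, 25.33). ∠WVC = 83.4° gives VC at -65.50° from the x-axis; with |VC| = 26.5, C = (7.285, 1.221). ∠VCA = 81.5° gives CA at 33.00° from the x-axis; with |CA| = 27.6, A = (30.43, 16.25). ∠CAP = 134.8° gives AP at 78.20° from the x-axis; with |AP| = 22.1, P = (34.95, 37.89). AP is perpendicular to PL, so PL runs at 168.2°; with |PL| = 14.6, L = (20.66, 40.87). Then |SL| = |L − S| = 30.31.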